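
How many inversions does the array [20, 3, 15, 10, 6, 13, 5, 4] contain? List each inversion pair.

Finding inversions in [20, 3, 15, 10, 6, 13, 5, 4]:

(0, 1): arr[0]=20 > arr[1]=3
(0, 2): arr[0]=20 > arr[2]=15
(0, 3): arr[0]=20 > arr[3]=10
(0, 4): arr[0]=20 > arr[4]=6
(0, 5): arr[0]=20 > arr[5]=13
(0, 6): arr[0]=20 > arr[6]=5
(0, 7): arr[0]=20 > arr[7]=4
(2, 3): arr[2]=15 > arr[3]=10
(2, 4): arr[2]=15 > arr[4]=6
(2, 5): arr[2]=15 > arr[5]=13
(2, 6): arr[2]=15 > arr[6]=5
(2, 7): arr[2]=15 > arr[7]=4
(3, 4): arr[3]=10 > arr[4]=6
(3, 6): arr[3]=10 > arr[6]=5
(3, 7): arr[3]=10 > arr[7]=4
(4, 6): arr[4]=6 > arr[6]=5
(4, 7): arr[4]=6 > arr[7]=4
(5, 6): arr[5]=13 > arr[6]=5
(5, 7): arr[5]=13 > arr[7]=4
(6, 7): arr[6]=5 > arr[7]=4

Total inversions: 20

The array has 20 inversion(s): (0,1), (0,2), (0,3), (0,4), (0,5), (0,6), (0,7), (2,3), (2,4), (2,5), (2,6), (2,7), (3,4), (3,6), (3,7), (4,6), (4,7), (5,6), (5,7), (6,7). Each pair (i,j) satisfies i < j and arr[i] > arr[j].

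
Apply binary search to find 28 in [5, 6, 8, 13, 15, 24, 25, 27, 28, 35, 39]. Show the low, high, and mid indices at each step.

Binary search for 28 in [5, 6, 8, 13, 15, 24, 25, 27, 28, 35, 39]:

lo=0, hi=10, mid=5, arr[mid]=24 -> 24 < 28, search right half
lo=6, hi=10, mid=8, arr[mid]=28 -> Found target at index 8!

Binary search finds 28 at index 8 after 2 comparisons. The search repeatedly halves the search space by comparing with the middle element.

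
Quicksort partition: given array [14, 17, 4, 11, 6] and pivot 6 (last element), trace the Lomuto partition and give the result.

Lomuto partition with pivot = 6:

Initial array: [14, 17, 4, 11, 6]

arr[0]=14 > 6: no swap
arr[1]=17 > 6: no swap
arr[2]=4 <= 6: swap with position 0, array becomes [4, 17, 14, 11, 6]
arr[3]=11 > 6: no swap

Place pivot at position 1: [4, 6, 14, 11, 17]
Pivot position: 1

After partitioning with pivot 6, the array becomes [4, 6, 14, 11, 17]. The pivot is placed at index 1. All elements to the left of the pivot are <= 6, and all elements to the right are > 6.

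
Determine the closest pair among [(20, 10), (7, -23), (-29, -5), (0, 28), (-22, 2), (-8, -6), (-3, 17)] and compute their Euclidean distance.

Computing all pairwise distances among 7 points:

d((20, 10), (7, -23)) = 35.4683
d((20, 10), (-29, -5)) = 51.2445
d((20, 10), (0, 28)) = 26.9072
d((20, 10), (-22, 2)) = 42.7551
d((20, 10), (-8, -6)) = 32.249
d((20, 10), (-3, 17)) = 24.0416
d((7, -23), (-29, -5)) = 40.2492
d((7, -23), (0, 28)) = 51.4782
d((7, -23), (-22, 2)) = 38.2884
d((7, -23), (-8, -6)) = 22.6716
d((7, -23), (-3, 17)) = 41.2311
d((-29, -5), (0, 28)) = 43.9318
d((-29, -5), (-22, 2)) = 9.8995 <-- minimum
d((-29, -5), (-8, -6)) = 21.0238
d((-29, -5), (-3, 17)) = 34.0588
d((0, 28), (-22, 2)) = 34.0588
d((0, 28), (-8, -6)) = 34.9285
d((0, 28), (-3, 17)) = 11.4018
d((-22, 2), (-8, -6)) = 16.1245
d((-22, 2), (-3, 17)) = 24.2074
d((-8, -6), (-3, 17)) = 23.5372

Closest pair: (-29, -5) and (-22, 2) with distance 9.8995

The closest pair is (-29, -5) and (-22, 2) with Euclidean distance 9.8995. For 7 points, brute-force pairwise comparison is shown above. For large n, the divide-and-conquer algorithm (sort by x, recurse on halves, check the dividing strip) achieves O(n log n).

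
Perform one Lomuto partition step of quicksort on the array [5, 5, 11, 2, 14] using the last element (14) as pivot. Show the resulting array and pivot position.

Lomuto partition with pivot = 14:

Initial array: [5, 5, 11, 2, 14]

arr[0]=5 <= 14: swap with position 0, array becomes [5, 5, 11, 2, 14]
arr[1]=5 <= 14: swap with position 1, array becomes [5, 5, 11, 2, 14]
arr[2]=11 <= 14: swap with position 2, array becomes [5, 5, 11, 2, 14]
arr[3]=2 <= 14: swap with position 3, array becomes [5, 5, 11, 2, 14]

Place pivot at position 4: [5, 5, 11, 2, 14]
Pivot position: 4

After partitioning with pivot 14, the array becomes [5, 5, 11, 2, 14]. The pivot is placed at index 4. All elements to the left of the pivot are <= 14, and all elements to the right are > 14.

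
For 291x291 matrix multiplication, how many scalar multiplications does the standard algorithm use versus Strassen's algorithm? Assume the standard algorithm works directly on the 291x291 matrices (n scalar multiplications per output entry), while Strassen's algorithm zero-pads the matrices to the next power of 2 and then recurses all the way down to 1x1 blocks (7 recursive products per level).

Matrix multiplication for 291x291 matrices:

Strassen's algorithm requires power-of-2 dimensions. Pad 291x291 to 512x512 (next power of 2).

Standard algorithm: 291^3 = 24642171 multiplications
Strassen's algorithm: 7^(log2(512)) = 7^9 = 40353607 multiplications
Difference: 24642171 - 40353607 = -15711436 (Strassen uses MORE here due to padding overhead — for small or just-over-power-of-2 n, padding can outweigh the per-level savings)

Standard: 24642171 multiplications (291^3). Strassen: 40353607 multiplications (7^9, after padding to 512x512). Strassen reduces 8 recursive multiplications to 7 at each level.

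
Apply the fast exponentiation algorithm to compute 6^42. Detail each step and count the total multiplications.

Computing 6^42 by squaring (build up from 6^1; each line after the first costs one multiplication):

6^1 = 6
6^2 = (6^1)^2 = 6^2 = 36
6^4 = (6^2)^2 = 36^2 = 1296
6^5 = 6 * 6^4 = 6 * 1296 = 7776
6^10 = (6^5)^2 = 7776^2 = 60466176
6^20 = (6^10)^2 = 60466176^2 = 3656158440062976
6^21 = 6 * 6^20 = 6 * 3656158440062976 = 21936950640377856
6^42 = (6^21)^2 = 21936950640377856^2 = 481229803398374426442198455156736

Result: 481229803398374426442198455156736
Multiplications needed: 7 (7 lines after 6^1)

6^42 = 481229803398374426442198455156736. Using exponentiation by squaring, this requires 7 multiplications. The key idea: if the exponent is even, square the half-power; if odd, multiply by the base once.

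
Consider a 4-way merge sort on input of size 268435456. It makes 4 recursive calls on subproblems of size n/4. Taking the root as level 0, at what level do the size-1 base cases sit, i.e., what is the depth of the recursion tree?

For divide and conquer with division factor 4:

Problem sizes at each level:
Level 0: 268435456
Level 1: 67108864
Level 2: 16777216
Level 3: 4194304
Level 4: 1048576
Level 5: 262144
Level 6: 65536
Level 7: 16384
Level 8: 4096
Level 9: 1024
Level 10: 256
Level 11: 64
Level 12: 16
Level 13: 4
Level 14: 1

The root is level 0 and the size-1 base case is level 14 (the tree spans levels 0 through 14, i.e. 15 levels counting the root), so the depth is the number of divisions: log_4(268435456) = 14

The recursion tree depth is log_4(268435456) = 14. At each level, the problem size is divided by 4, so it takes 14 divisions to reduce to a base case of size 1. The algorithm makes 4 recursive calls at each level.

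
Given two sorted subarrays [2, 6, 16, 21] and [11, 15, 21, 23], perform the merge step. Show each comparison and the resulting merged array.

Merging process:

Compare 2 vs 11: take 2 from left. Merged: [2]
Compare 6 vs 11: take 6 from left. Merged: [2, 6]
Compare 16 vs 11: take 11 from right. Merged: [2, 6, 11]
Compare 16 vs 15: take 15 from right. Merged: [2, 6, 11, 15]
Compare 16 vs 21: take 16 from left. Merged: [2, 6, 11, 15, 16]
Compare 21 vs 21: take 21 from left. Merged: [2, 6, 11, 15, 16, 21]
Append remaining from right: [21, 23]. Merged: [2, 6, 11, 15, 16, 21, 21, 23]

Final merged array: [2, 6, 11, 15, 16, 21, 21, 23]
Total comparisons: 6

The merged array is [2, 6, 11, 15, 16, 21, 21, 23], requiring 6 comparisons. The merge step runs in O(n) time where n is the total number of elements.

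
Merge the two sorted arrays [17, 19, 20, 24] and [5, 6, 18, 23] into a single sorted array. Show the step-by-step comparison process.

Merging process:

Compare 17 vs 5: take 5 from right. Merged: [5]
Compare 17 vs 6: take 6 from right. Merged: [5, 6]
Compare 17 vs 18: take 17 from left. Merged: [5, 6, 17]
Compare 19 vs 18: take 18 from right. Merged: [5, 6, 17, 18]
Compare 19 vs 23: take 19 from left. Merged: [5, 6, 17, 18, 19]
Compare 20 vs 23: take 20 from left. Merged: [5, 6, 17, 18, 19, 20]
Compare 24 vs 23: take 23 from right. Merged: [5, 6, 17, 18, 19, 20, 23]
Append remaining from left: [24]. Merged: [5, 6, 17, 18, 19, 20, 23, 24]

Final merged array: [5, 6, 17, 18, 19, 20, 23, 24]
Total comparisons: 7

The merged array is [5, 6, 17, 18, 19, 20, 23, 24], requiring 7 comparisons. The merge step runs in O(n) time where n is the total number of elements.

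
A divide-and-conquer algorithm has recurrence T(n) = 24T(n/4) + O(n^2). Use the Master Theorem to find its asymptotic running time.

Master Theorem for T(n) = 24T(n/4) + O(n^2):

a = 24, b = 4, c = 2
log_b(a) = log_4(24) = 2.2925

Case 1: c = 2 < log_4(24) = 2.2925
T(n) = O(n^(log_4 24))

For T(n) = 24T(n/4) + O(n^2): log_4(24) = 2.2925. This is Case 1 of the Master Theorem (c < log_b(a), work dominated by leaves), giving O(n^(log_4 24)).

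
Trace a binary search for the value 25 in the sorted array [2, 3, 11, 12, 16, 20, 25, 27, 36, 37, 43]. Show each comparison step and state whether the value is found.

Binary search for 25 in [2, 3, 11, 12, 16, 20, 25, 27, 36, 37, 43]:

lo=0, hi=10, mid=5, arr[mid]=20 -> 20 < 25, search right half
lo=6, hi=10, mid=8, arr[mid]=36 -> 36 > 25, search left half
lo=6, hi=7, mid=6, arr[mid]=25 -> Found target at index 6!

Binary search finds 25 at index 6 after 3 comparisons. The search repeatedly halves the search space by comparing with the middle element.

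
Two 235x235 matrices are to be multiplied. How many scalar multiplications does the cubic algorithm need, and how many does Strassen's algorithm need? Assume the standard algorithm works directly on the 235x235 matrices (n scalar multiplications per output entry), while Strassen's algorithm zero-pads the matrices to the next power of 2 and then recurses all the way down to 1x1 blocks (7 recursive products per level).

Matrix multiplication for 235x235 matrices:

Strassen's algorithm requires power-of-2 dimensions. Pad 235x235 to 256x256 (next power of 2).

Standard algorithm: 235^3 = 12977875 multiplications
Strassen's algorithm: 7^(log2(256)) = 7^8 = 5764801 multiplications
Savings: 12977875 - 5764801 = 7213074 multiplications

Standard: 12977875 multiplications (235^3). Strassen: 5764801 multiplications (7^8, after padding to 256x256). Strassen reduces 8 recursive multiplications to 7 at each level.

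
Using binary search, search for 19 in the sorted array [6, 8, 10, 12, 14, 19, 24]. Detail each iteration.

Binary search for 19 in [6, 8, 10, 12, 14, 19, 24]:

lo=0, hi=6, mid=3, arr[mid]=12 -> 12 < 19, search right half
lo=4, hi=6, mid=5, arr[mid]=19 -> Found target at index 5!

Binary search finds 19 at index 5 after 2 comparisons. The search repeatedly halves the search space by comparing with the middle element.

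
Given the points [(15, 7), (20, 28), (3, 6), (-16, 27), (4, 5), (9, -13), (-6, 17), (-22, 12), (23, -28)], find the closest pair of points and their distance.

Computing all pairwise distances among 9 points:

d((15, 7), (20, 28)) = 21.587
d((15, 7), (3, 6)) = 12.0416
d((15, 7), (-16, 27)) = 36.8917
d((15, 7), (4, 5)) = 11.1803
d((15, 7), (9, -13)) = 20.8806
d((15, 7), (-6, 17)) = 23.2594
d((15, 7), (-22, 12)) = 37.3363
d((15, 7), (23, -28)) = 35.9026
d((20, 28), (3, 6)) = 27.8029
d((20, 28), (-16, 27)) = 36.0139
d((20, 28), (4, 5)) = 28.0179
d((20, 28), (9, -13)) = 42.45
d((20, 28), (-6, 17)) = 28.2312
d((20, 28), (-22, 12)) = 44.9444
d((20, 28), (23, -28)) = 56.0803
d((3, 6), (-16, 27)) = 28.3196
d((3, 6), (4, 5)) = 1.4142 <-- minimum
d((3, 6), (9, -13)) = 19.9249
d((3, 6), (-6, 17)) = 14.2127
d((3, 6), (-22, 12)) = 25.7099
d((3, 6), (23, -28)) = 39.4462
d((-16, 27), (4, 5)) = 29.7321
d((-16, 27), (9, -13)) = 47.1699
d((-16, 27), (-6, 17)) = 14.1421
d((-16, 27), (-22, 12)) = 16.1555
d((-16, 27), (23, -28)) = 67.424
d((4, 5), (9, -13)) = 18.6815
d((4, 5), (-6, 17)) = 15.6205
d((4, 5), (-22, 12)) = 26.9258
d((4, 5), (23, -28)) = 38.0789
d((9, -13), (-6, 17)) = 33.541
d((9, -13), (-22, 12)) = 39.8246
d((9, -13), (23, -28)) = 20.5183
d((-6, 17), (-22, 12)) = 16.7631
d((-6, 17), (23, -28)) = 53.535
d((-22, 12), (23, -28)) = 60.208

Closest pair: (3, 6) and (4, 5) with distance 1.4142

The closest pair is (3, 6) and (4, 5) with Euclidean distance 1.4142. For 9 points, brute-force pairwise comparison is shown above. For large n, the divide-and-conquer algorithm (sort by x, recurse on halves, check the dividing strip) achieves O(n log n).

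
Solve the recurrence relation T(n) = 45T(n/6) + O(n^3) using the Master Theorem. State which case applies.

Master Theorem for T(n) = 45T(n/6) + O(n^3):

a = 45, b = 6, c = 3
log_b(a) = log_6(45) = 2.1245

Case 3: c = 3 > log_6(45) = 2.1245
T(n) = O(n^3) = O(n^3)

For T(n) = 45T(n/6) + O(n^3): log_6(45) = 2.1245. This is Case 3 of the Master Theorem (c > log_b(a), work dominated by root), giving O(n^3).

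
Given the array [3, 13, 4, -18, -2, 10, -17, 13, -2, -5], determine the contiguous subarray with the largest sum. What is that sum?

Using Kadane's algorithm on [3, 13, 4, -18, -2, 10, -17, 13, -2, -5]:

Scanning through the array:
Position 1 (value 13): max_ending_here = 16, max_so_far = 16
Position 2 (value 4): max_ending_here = 20, max_so_far = 20
Position 3 (value -18): max_ending_here = 2, max_so_far = 20
Position 4 (value -2): max_ending_here = 0, max_so_far = 20
Position 5 (value 10): max_ending_here = 10, max_so_far = 20
Position 6 (value -17): max_ending_here = -7, max_so_far = 20
Position 7 (value 13): max_ending_here = 13, max_so_far = 20
Position 8 (value -2): max_ending_here = 11, max_so_far = 20
Position 9 (value -5): max_ending_here = 6, max_so_far = 20

Maximum subarray: [3, 13, 4]
Maximum sum: 20

The maximum subarray is [3, 13, 4] with sum 20. This subarray runs from index 0 to index 2.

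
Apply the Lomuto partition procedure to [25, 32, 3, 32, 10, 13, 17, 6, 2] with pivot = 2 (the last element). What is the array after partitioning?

Lomuto partition with pivot = 2:

Initial array: [25, 32, 3, 32, 10, 13, 17, 6, 2]

arr[0]=25 > 2: no swap
arr[1]=32 > 2: no swap
arr[2]=3 > 2: no swap
arr[3]=32 > 2: no swap
arr[4]=10 > 2: no swap
arr[5]=13 > 2: no swap
arr[6]=17 > 2: no swap
arr[7]=6 > 2: no swap

Place pivot at position 0: [2, 32, 3, 32, 10, 13, 17, 6, 25]
Pivot position: 0

After partitioning with pivot 2, the array becomes [2, 32, 3, 32, 10, 13, 17, 6, 25]. The pivot is placed at index 0. All elements to the left of the pivot are <= 2, and all elements to the right are > 2.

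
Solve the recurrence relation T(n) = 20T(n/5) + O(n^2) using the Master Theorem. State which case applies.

Master Theorem for T(n) = 20T(n/5) + O(n^2):

a = 20, b = 5, c = 2
log_b(a) = log_5(20) = 1.8614

Case 3: c = 2 > log_5(20) = 1.8614
T(n) = O(n^2) = O(n^2)

For T(n) = 20T(n/5) + O(n^2): log_5(20) = 1.8614. This is Case 3 of the Master Theorem (c > log_b(a), work dominated by root), giving O(n^2).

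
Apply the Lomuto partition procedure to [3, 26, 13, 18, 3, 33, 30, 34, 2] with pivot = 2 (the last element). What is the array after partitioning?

Lomuto partition with pivot = 2:

Initial array: [3, 26, 13, 18, 3, 33, 30, 34, 2]

arr[0]=3 > 2: no swap
arr[1]=26 > 2: no swap
arr[2]=13 > 2: no swap
arr[3]=18 > 2: no swap
arr[4]=3 > 2: no swap
arr[5]=33 > 2: no swap
arr[6]=30 > 2: no swap
arr[7]=34 > 2: no swap

Place pivot at position 0: [2, 26, 13, 18, 3, 33, 30, 34, 3]
Pivot position: 0

After partitioning with pivot 2, the array becomes [2, 26, 13, 18, 3, 33, 30, 34, 3]. The pivot is placed at index 0. All elements to the left of the pivot are <= 2, and all elements to the right are > 2.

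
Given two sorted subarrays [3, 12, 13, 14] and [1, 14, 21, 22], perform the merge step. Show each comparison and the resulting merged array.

Merging process:

Compare 3 vs 1: take 1 from right. Merged: [1]
Compare 3 vs 14: take 3 from left. Merged: [1, 3]
Compare 12 vs 14: take 12 from left. Merged: [1, 3, 12]
Compare 13 vs 14: take 13 from left. Merged: [1, 3, 12, 13]
Compare 14 vs 14: take 14 from left. Merged: [1, 3, 12, 13, 14]
Append remaining from right: [14, 21, 22]. Merged: [1, 3, 12, 13, 14, 14, 21, 22]

Final merged array: [1, 3, 12, 13, 14, 14, 21, 22]
Total comparisons: 5

The merged array is [1, 3, 12, 13, 14, 14, 21, 22], requiring 5 comparisons. The merge step runs in O(n) time where n is the total number of elements.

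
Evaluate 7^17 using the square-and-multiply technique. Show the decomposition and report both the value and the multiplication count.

Computing 7^17 by squaring (build up from 7^1; each line after the first costs one multiplication):

7^1 = 7
7^2 = (7^1)^2 = 7^2 = 49
7^4 = (7^2)^2 = 49^2 = 2401
7^8 = (7^4)^2 = 2401^2 = 5764801
7^16 = (7^8)^2 = 5764801^2 = 33232930569601
7^17 = 7 * 7^16 = 7 * 33232930569601 = 232630513987207

Result: 232630513987207
Multiplications needed: 5 (5 lines after 7^1)

7^17 = 232630513987207. Using exponentiation by squaring, this requires 5 multiplications. The key idea: if the exponent is even, square the half-power; if odd, multiply by the base once.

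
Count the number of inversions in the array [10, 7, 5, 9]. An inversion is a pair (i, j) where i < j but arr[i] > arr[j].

Finding inversions in [10, 7, 5, 9]:

(0, 1): arr[0]=10 > arr[1]=7
(0, 2): arr[0]=10 > arr[2]=5
(0, 3): arr[0]=10 > arr[3]=9
(1, 2): arr[1]=7 > arr[2]=5

Total inversions: 4

The array has 4 inversion(s): (0,1), (0,2), (0,3), (1,2). Each pair (i,j) satisfies i < j and arr[i] > arr[j].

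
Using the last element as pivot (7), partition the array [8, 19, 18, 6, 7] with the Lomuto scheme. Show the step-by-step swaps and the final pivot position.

Lomuto partition with pivot = 7:

Initial array: [8, 19, 18, 6, 7]

arr[0]=8 > 7: no swap
arr[1]=19 > 7: no swap
arr[2]=18 > 7: no swap
arr[3]=6 <= 7: swap with position 0, array becomes [6, 19, 18, 8, 7]

Place pivot at position 1: [6, 7, 18, 8, 19]
Pivot position: 1

After partitioning with pivot 7, the array becomes [6, 7, 18, 8, 19]. The pivot is placed at index 1. All elements to the left of the pivot are <= 7, and all elements to the right are > 7.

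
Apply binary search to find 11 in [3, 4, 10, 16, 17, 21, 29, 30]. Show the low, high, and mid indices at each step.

Binary search for 11 in [3, 4, 10, 16, 17, 21, 29, 30]:

lo=0, hi=7, mid=3, arr[mid]=16 -> 16 > 11, search left half
lo=0, hi=2, mid=1, arr[mid]=4 -> 4 < 11, search right half
lo=2, hi=2, mid=2, arr[mid]=10 -> 10 < 11, search right half
lo=3 > hi=2, target 11 not found

Binary search determines that 11 is not in the array after 3 comparisons. The search space was exhausted without finding the target.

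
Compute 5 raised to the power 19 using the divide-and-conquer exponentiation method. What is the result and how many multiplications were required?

Computing 5^19 by squaring (build up from 5^1; each line after the first costs one multiplication):

5^1 = 5
5^2 = (5^1)^2 = 5^2 = 25
5^4 = (5^2)^2 = 25^2 = 625
5^8 = (5^4)^2 = 625^2 = 390625
5^9 = 5 * 5^8 = 5 * 390625 = 1953125
5^18 = (5^9)^2 = 1953125^2 = 3814697265625
5^19 = 5 * 5^18 = 5 * 3814697265625 = 19073486328125

Result: 19073486328125
Multiplications needed: 6 (6 lines after 5^1)

5^19 = 19073486328125. Using exponentiation by squaring, this requires 6 multiplications. The key idea: if the exponent is even, square the half-power; if odd, multiply by the base once.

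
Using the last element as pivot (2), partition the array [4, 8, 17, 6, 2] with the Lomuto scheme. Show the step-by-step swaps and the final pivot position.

Lomuto partition with pivot = 2:

Initial array: [4, 8, 17, 6, 2]

arr[0]=4 > 2: no swap
arr[1]=8 > 2: no swap
arr[2]=17 > 2: no swap
arr[3]=6 > 2: no swap

Place pivot at position 0: [2, 8, 17, 6, 4]
Pivot position: 0

After partitioning with pivot 2, the array becomes [2, 8, 17, 6, 4]. The pivot is placed at index 0. All elements to the left of the pivot are <= 2, and all elements to the right are > 2.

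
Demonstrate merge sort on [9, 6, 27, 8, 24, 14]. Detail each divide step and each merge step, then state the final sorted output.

Merge sort trace:

Split: [9, 6, 27, 8, 24, 14] -> [9, 6, 27] and [8, 24, 14]
  Split: [9, 6, 27] -> [9] and [6, 27]
    Split: [6, 27] -> [6] and [27]
    Merge: [6] + [27] -> [6, 27]
  Merge: [9] + [6, 27] -> [6, 9, 27]
  Split: [8, 24, 14] -> [8] and [24, 14]
    Split: [24, 14] -> [24] and [14]
    Merge: [24] + [14] -> [14, 24]
  Merge: [8] + [14, 24] -> [8, 14, 24]
Merge: [6, 9, 27] + [8, 14, 24] -> [6, 8, 9, 14, 24, 27]

Final sorted array: [6, 8, 9, 14, 24, 27]

The merge sort proceeds by recursively splitting the array and merging sorted halves.
After all merges, the sorted array is [6, 8, 9, 14, 24, 27].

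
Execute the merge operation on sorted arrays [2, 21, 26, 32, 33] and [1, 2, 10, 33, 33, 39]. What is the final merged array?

Merging process:

Compare 2 vs 1: take 1 from right. Merged: [1]
Compare 2 vs 2: take 2 from left. Merged: [1, 2]
Compare 21 vs 2: take 2 from right. Merged: [1, 2, 2]
Compare 21 vs 10: take 10 from right. Merged: [1, 2, 2, 10]
Compare 21 vs 33: take 21 from left. Merged: [1, 2, 2, 10, 21]
Compare 26 vs 33: take 26 from left. Merged: [1, 2, 2, 10, 21, 26]
Compare 32 vs 33: take 32 from left. Merged: [1, 2, 2, 10, 21, 26, 32]
Compare 33 vs 33: take 33 from left. Merged: [1, 2, 2, 10, 21, 26, 32, 33]
Append remaining from right: [33, 33, 39]. Merged: [1, 2, 2, 10, 21, 26, 32, 33, 33, 33, 39]

Final merged array: [1, 2, 2, 10, 21, 26, 32, 33, 33, 33, 39]
Total comparisons: 8

The merged array is [1, 2, 2, 10, 21, 26, 32, 33, 33, 33, 39], requiring 8 comparisons. The merge step runs in O(n) time where n is the total number of elements.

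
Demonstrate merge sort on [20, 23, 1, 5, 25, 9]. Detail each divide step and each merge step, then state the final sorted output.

Merge sort trace:

Split: [20, 23, 1, 5, 25, 9] -> [20, 23, 1] and [5, 25, 9]
  Split: [20, 23, 1] -> [20] and [23, 1]
    Split: [23, 1] -> [23] and [1]
    Merge: [23] + [1] -> [1, 23]
  Merge: [20] + [1, 23] -> [1, 20, 23]
  Split: [5, 25, 9] -> [5] and [25, 9]
    Split: [25, 9] -> [25] and [9]
    Merge: [25] + [9] -> [9, 25]
  Merge: [5] + [9, 25] -> [5, 9, 25]
Merge: [1, 20, 23] + [5, 9, 25] -> [1, 5, 9, 20, 23, 25]

Final sorted array: [1, 5, 9, 20, 23, 25]

The merge sort proceeds by recursively splitting the array and merging sorted halves.
After all merges, the sorted array is [1, 5, 9, 20, 23, 25].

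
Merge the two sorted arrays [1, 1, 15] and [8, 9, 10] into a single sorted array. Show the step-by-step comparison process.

Merging process:

Compare 1 vs 8: take 1 from left. Merged: [1]
Compare 1 vs 8: take 1 from left. Merged: [1, 1]
Compare 15 vs 8: take 8 from right. Merged: [1, 1, 8]
Compare 15 vs 9: take 9 from right. Merged: [1, 1, 8, 9]
Compare 15 vs 10: take 10 from right. Merged: [1, 1, 8, 9, 10]
Append remaining from left: [15]. Merged: [1, 1, 8, 9, 10, 15]

Final merged array: [1, 1, 8, 9, 10, 15]
Total comparisons: 5

The merged array is [1, 1, 8, 9, 10, 15], requiring 5 comparisons. The merge step runs in O(n) time where n is the total number of elements.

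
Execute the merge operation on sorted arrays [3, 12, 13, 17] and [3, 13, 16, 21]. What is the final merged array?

Merging process:

Compare 3 vs 3: take 3 from left. Merged: [3]
Compare 12 vs 3: take 3 from right. Merged: [3, 3]
Compare 12 vs 13: take 12 from left. Merged: [3, 3, 12]
Compare 13 vs 13: take 13 from left. Merged: [3, 3, 12, 13]
Compare 17 vs 13: take 13 from right. Merged: [3, 3, 12, 13, 13]
Compare 17 vs 16: take 16 from right. Merged: [3, 3, 12, 13, 13, 16]
Compare 17 vs 21: take 17 from left. Merged: [3, 3, 12, 13, 13, 16, 17]
Append remaining from right: [21]. Merged: [3, 3, 12, 13, 13, 16, 17, 21]

Final merged array: [3, 3, 12, 13, 13, 16, 17, 21]
Total comparisons: 7

The merged array is [3, 3, 12, 13, 13, 16, 17, 21], requiring 7 comparisons. The merge step runs in O(n) time where n is the total number of elements.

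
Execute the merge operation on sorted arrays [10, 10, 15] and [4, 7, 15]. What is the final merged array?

Merging process:

Compare 10 vs 4: take 4 from right. Merged: [4]
Compare 10 vs 7: take 7 from right. Merged: [4, 7]
Compare 10 vs 15: take 10 from left. Merged: [4, 7, 10]
Compare 10 vs 15: take 10 from left. Merged: [4, 7, 10, 10]
Compare 15 vs 15: take 15 from left. Merged: [4, 7, 10, 10, 15]
Append remaining from right: [15]. Merged: [4, 7, 10, 10, 15, 15]

Final merged array: [4, 7, 10, 10, 15, 15]
Total comparisons: 5

The merged array is [4, 7, 10, 10, 15, 15], requiring 5 comparisons. The merge step runs in O(n) time where n is the total number of elements.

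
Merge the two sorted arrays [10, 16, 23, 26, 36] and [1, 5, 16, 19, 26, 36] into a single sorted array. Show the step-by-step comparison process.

Merging process:

Compare 10 vs 1: take 1 from right. Merged: [1]
Compare 10 vs 5: take 5 from right. Merged: [1, 5]
Compare 10 vs 16: take 10 from left. Merged: [1, 5, 10]
Compare 16 vs 16: take 16 from left. Merged: [1, 5, 10, 16]
Compare 23 vs 16: take 16 from right. Merged: [1, 5, 10, 16, 16]
Compare 23 vs 19: take 19 from right. Merged: [1, 5, 10, 16, 16, 19]
Compare 23 vs 26: take 23 from left. Merged: [1, 5, 10, 16, 16, 19, 23]
Compare 26 vs 26: take 26 from left. Merged: [1, 5, 10, 16, 16, 19, 23, 26]
Compare 36 vs 26: take 26 from right. Merged: [1, 5, 10, 16, 16, 19, 23, 26, 26]
Compare 36 vs 36: take 36 from left. Merged: [1, 5, 10, 16, 16, 19, 23, 26, 26, 36]
Append remaining from right: [36]. Merged: [1, 5, 10, 16, 16, 19, 23, 26, 26, 36, 36]

Final merged array: [1, 5, 10, 16, 16, 19, 23, 26, 26, 36, 36]
Total comparisons: 10

The merged array is [1, 5, 10, 16, 16, 19, 23, 26, 26, 36, 36], requiring 10 comparisons. The merge step runs in O(n) time where n is the total number of elements.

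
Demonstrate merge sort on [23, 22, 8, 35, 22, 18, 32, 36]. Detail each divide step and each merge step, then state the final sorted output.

Merge sort trace:

Split: [23, 22, 8, 35, 22, 18, 32, 36] -> [23, 22, 8, 35] and [22, 18, 32, 36]
  Split: [23, 22, 8, 35] -> [23, 22] and [8, 35]
    Split: [23, 22] -> [23] and [22]
    Merge: [23] + [22] -> [22, 23]
    Split: [8, 35] -> [8] and [35]
    Merge: [8] + [35] -> [8, 35]
  Merge: [22, 23] + [8, 35] -> [8, 22, 23, 35]
  Split: [22, 18, 32, 36] -> [22, 18] and [32, 36]
    Split: [22, 18] -> [22] and [18]
    Merge: [22] + [18] -> [18, 22]
    Split: [32, 36] -> [32] and [36]
    Merge: [32] + [36] -> [32, 36]
  Merge: [18, 22] + [32, 36] -> [18, 22, 32, 36]
Merge: [8, 22, 23, 35] + [18, 22, 32, 36] -> [8, 18, 22, 22, 23, 32, 35, 36]

Final sorted array: [8, 18, 22, 22, 23, 32, 35, 36]

The merge sort proceeds by recursively splitting the array and merging sorted halves.
After all merges, the sorted array is [8, 18, 22, 22, 23, 32, 35, 36].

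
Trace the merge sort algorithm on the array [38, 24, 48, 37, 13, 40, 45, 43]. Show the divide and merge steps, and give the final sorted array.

Merge sort trace:

Split: [38, 24, 48, 37, 13, 40, 45, 43] -> [38, 24, 48, 37] and [13, 40, 45, 43]
  Split: [38, 24, 48, 37] -> [38, 24] and [48, 37]
    Split: [38, 24] -> [38] and [24]
    Merge: [38] + [24] -> [24, 38]
    Split: [48, 37] -> [48] and [37]
    Merge: [48] + [37] -> [37, 48]
  Merge: [24, 38] + [37, 48] -> [24, 37, 38, 48]
  Split: [13, 40, 45, 43] -> [13, 40] and [45, 43]
    Split: [13, 40] -> [13] and [40]
    Merge: [13] + [40] -> [13, 40]
    Split: [45, 43] -> [45] and [43]
    Merge: [45] + [43] -> [43, 45]
  Merge: [13, 40] + [43, 45] -> [13, 40, 43, 45]
Merge: [24, 37, 38, 48] + [13, 40, 43, 45] -> [13, 24, 37, 38, 40, 43, 45, 48]

Final sorted array: [13, 24, 37, 38, 40, 43, 45, 48]

The merge sort proceeds by recursively splitting the array and merging sorted halves.
After all merges, the sorted array is [13, 24, 37, 38, 40, 43, 45, 48].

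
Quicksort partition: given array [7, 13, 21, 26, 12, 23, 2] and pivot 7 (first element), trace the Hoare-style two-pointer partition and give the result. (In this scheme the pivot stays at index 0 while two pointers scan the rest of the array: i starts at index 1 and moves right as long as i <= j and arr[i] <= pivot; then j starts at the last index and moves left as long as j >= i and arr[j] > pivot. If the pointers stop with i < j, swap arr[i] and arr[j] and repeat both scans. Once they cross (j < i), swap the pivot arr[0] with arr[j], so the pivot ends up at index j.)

Hoare-style two-pointer partition with pivot = 7:

Initial array: [7, 13, 21, 26, 12, 23, 2]

Pointers start at i = 1, j = 6.
i stops at index 1 (arr[1]=13 > 7), j stops at index 6 (arr[6]=2 <= 7): swap arr[1] and arr[6], array becomes [7, 2, 21, 26, 12, 23, 13]
i ends at 2, j ends at 1: the pointers have crossed (j < i), so scanning stops.

Swap pivot arr[0] with arr[1] to place pivot at position 1: [2, 7, 21, 26, 12, 23, 13]
Pivot position: 1

After partitioning with pivot 7, the array becomes [2, 7, 21, 26, 12, 23, 13]. The pivot is placed at index 1. All elements to the left of the pivot are <= 7, and all elements to the right are > 7.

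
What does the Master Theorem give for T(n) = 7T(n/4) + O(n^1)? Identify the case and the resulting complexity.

Master Theorem for T(n) = 7T(n/4) + O(n^1):

a = 7, b = 4, c = 1
log_b(a) = log_4(7) = 1.4037

Case 1: c = 1 < log_4(7) = 1.4037
T(n) = O(n^(log_4 7))

For T(n) = 7T(n/4) + O(n^1): log_4(7) = 1.4037. This is Case 1 of the Master Theorem (c < log_b(a), work dominated by leaves), giving O(n^(log_4 7)).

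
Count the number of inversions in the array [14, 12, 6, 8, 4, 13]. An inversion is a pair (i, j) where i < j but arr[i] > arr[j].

Finding inversions in [14, 12, 6, 8, 4, 13]:

(0, 1): arr[0]=14 > arr[1]=12
(0, 2): arr[0]=14 > arr[2]=6
(0, 3): arr[0]=14 > arr[3]=8
(0, 4): arr[0]=14 > arr[4]=4
(0, 5): arr[0]=14 > arr[5]=13
(1, 2): arr[1]=12 > arr[2]=6
(1, 3): arr[1]=12 > arr[3]=8
(1, 4): arr[1]=12 > arr[4]=4
(2, 4): arr[2]=6 > arr[4]=4
(3, 4): arr[3]=8 > arr[4]=4

Total inversions: 10

The array has 10 inversion(s): (0,1), (0,2), (0,3), (0,4), (0,5), (1,2), (1,3), (1,4), (2,4), (3,4). Each pair (i,j) satisfies i < j and arr[i] > arr[j].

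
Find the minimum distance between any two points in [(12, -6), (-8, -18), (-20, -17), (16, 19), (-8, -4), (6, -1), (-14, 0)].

Computing all pairwise distances among 7 points:

d((12, -6), (-8, -18)) = 23.3238
d((12, -6), (-20, -17)) = 33.8378
d((12, -6), (16, 19)) = 25.318
d((12, -6), (-8, -4)) = 20.0998
d((12, -6), (6, -1)) = 7.8102
d((12, -6), (-14, 0)) = 26.6833
d((-8, -18), (-20, -17)) = 12.0416
d((-8, -18), (16, 19)) = 44.1022
d((-8, -18), (-8, -4)) = 14.0
d((-8, -18), (6, -1)) = 22.0227
d((-8, -18), (-14, 0)) = 18.9737
d((-20, -17), (16, 19)) = 50.9117
d((-20, -17), (-8, -4)) = 17.6918
d((-20, -17), (6, -1)) = 30.5287
d((-20, -17), (-14, 0)) = 18.0278
d((16, 19), (-8, -4)) = 33.2415
d((16, 19), (6, -1)) = 22.3607
d((16, 19), (-14, 0)) = 35.5106
d((-8, -4), (6, -1)) = 14.3178
d((-8, -4), (-14, 0)) = 7.2111 <-- minimum
d((6, -1), (-14, 0)) = 20.025

Closest pair: (-8, -4) and (-14, 0) with distance 7.2111

The closest pair is (-8, -4) and (-14, 0) with Euclidean distance 7.2111. For 7 points, brute-force pairwise comparison is shown above. For large n, the divide-and-conquer algorithm (sort by x, recurse on halves, check the dividing strip) achieves O(n log n).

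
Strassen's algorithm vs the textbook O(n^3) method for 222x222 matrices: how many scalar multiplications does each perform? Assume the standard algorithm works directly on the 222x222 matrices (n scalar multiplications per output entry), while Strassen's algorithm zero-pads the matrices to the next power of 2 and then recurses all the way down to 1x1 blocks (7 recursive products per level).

Matrix multiplication for 222x222 matrices:

Strassen's algorithm requires power-of-2 dimensions. Pad 222x222 to 256x256 (next power of 2).

Standard algorithm: 222^3 = 10941048 multiplications
Strassen's algorithm: 7^(log2(256)) = 7^8 = 5764801 multiplications
Savings: 10941048 - 5764801 = 5176247 multiplications

Standard: 10941048 multiplications (222^3). Strassen: 5764801 multiplications (7^8, after padding to 256x256). Strassen reduces 8 recursive multiplications to 7 at each level.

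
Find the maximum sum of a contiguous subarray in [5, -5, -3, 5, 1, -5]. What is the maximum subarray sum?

Using Kadane's algorithm on [5, -5, -3, 5, 1, -5]:

Scanning through the array:
Position 1 (value -5): max_ending_here = 0, max_so_far = 5
Position 2 (value -3): max_ending_here = -3, max_so_far = 5
Position 3 (value 5): max_ending_here = 5, max_so_far = 5
Position 4 (value 1): max_ending_here = 6, max_so_far = 6
Position 5 (value -5): max_ending_here = 1, max_so_far = 6

Maximum subarray: [5, 1]
Maximum sum: 6

The maximum subarray is [5, 1] with sum 6. This subarray runs from index 3 to index 4.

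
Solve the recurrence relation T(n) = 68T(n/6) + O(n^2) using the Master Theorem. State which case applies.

Master Theorem for T(n) = 68T(n/6) + O(n^2):

a = 68, b = 6, c = 2
log_b(a) = log_6(68) = 2.3550

Case 1: c = 2 < log_6(68) = 2.3550
T(n) = O(n^(log_6 68))

For T(n) = 68T(n/6) + O(n^2): log_6(68) = 2.3550. This is Case 1 of the Master Theorem (c < log_b(a), work dominated by leaves), giving O(n^(log_6 68)).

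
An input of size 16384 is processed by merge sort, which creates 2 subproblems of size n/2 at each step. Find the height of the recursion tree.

For divide and conquer with division factor 2:

Problem sizes at each level:
Level 0: 16384
Level 1: 8192
Level 2: 4096
Level 3: 2048
Level 4: 1024
Level 5: 512
Level 6: 256
Level 7: 128
Level 8: 64
Level 9: 32
Level 10: 16
Level 11: 8
Level 12: 4
Level 13: 2
Level 14: 1

The root is level 0 and the size-1 base case is level 14 (the tree spans levels 0 through 14, i.e. 15 levels counting the root), so the depth is the number of divisions: log_2(16384) = 14

The recursion tree depth is log_2(16384) = 14. At each level, the problem size is divided by 2, so it takes 14 divisions to reduce to a base case of size 1. The algorithm makes 2 recursive calls at each level.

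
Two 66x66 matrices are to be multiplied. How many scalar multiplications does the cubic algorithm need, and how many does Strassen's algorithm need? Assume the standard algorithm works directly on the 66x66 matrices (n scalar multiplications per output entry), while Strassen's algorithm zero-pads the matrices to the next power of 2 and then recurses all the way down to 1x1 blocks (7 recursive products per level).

Matrix multiplication for 66x66 matrices:

Strassen's algorithm requires power-of-2 dimensions. Pad 66x66 to 128x128 (next power of 2).

Standard algorithm: 66^3 = 287496 multiplications
Strassen's algorithm: 7^(log2(128)) = 7^7 = 823543 multiplications
Difference: 287496 - 823543 = -536047 (Strassen uses MORE here due to padding overhead — for small or just-over-power-of-2 n, padding can outweigh the per-level savings)

Standard: 287496 multiplications (66^3). Strassen: 823543 multiplications (7^7, after padding to 128x128). Strassen reduces 8 recursive multiplications to 7 at each level.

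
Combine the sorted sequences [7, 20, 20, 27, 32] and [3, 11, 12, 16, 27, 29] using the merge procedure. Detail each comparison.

Merging process:

Compare 7 vs 3: take 3 from right. Merged: [3]
Compare 7 vs 11: take 7 from left. Merged: [3, 7]
Compare 20 vs 11: take 11 from right. Merged: [3, 7, 11]
Compare 20 vs 12: take 12 from right. Merged: [3, 7, 11, 12]
Compare 20 vs 16: take 16 from right. Merged: [3, 7, 11, 12, 16]
Compare 20 vs 27: take 20 from left. Merged: [3, 7, 11, 12, 16, 20]
Compare 20 vs 27: take 20 from left. Merged: [3, 7, 11, 12, 16, 20, 20]
Compare 27 vs 27: take 27 from left. Merged: [3, 7, 11, 12, 16, 20, 20, 27]
Compare 32 vs 27: take 27 from right. Merged: [3, 7, 11, 12, 16, 20, 20, 27, 27]
Compare 32 vs 29: take 29 from right. Merged: [3, 7, 11, 12, 16, 20, 20, 27, 27, 29]
Append remaining from left: [32]. Merged: [3, 7, 11, 12, 16, 20, 20, 27, 27, 29, 32]

Final merged array: [3, 7, 11, 12, 16, 20, 20, 27, 27, 29, 32]
Total comparisons: 10

The merged array is [3, 7, 11, 12, 16, 20, 20, 27, 27, 29, 32], requiring 10 comparisons. The merge step runs in O(n) time where n is the total number of elements.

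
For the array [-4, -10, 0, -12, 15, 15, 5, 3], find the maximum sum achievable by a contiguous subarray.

Using Kadane's algorithm on [-4, -10, 0, -12, 15, 15, 5, 3]:

Scanning through the array:
Position 1 (value -10): max_ending_here = -10, max_so_far = -4
Position 2 (value 0): max_ending_here = 0, max_so_far = 0
Position 3 (value -12): max_ending_here = -12, max_so_far = 0
Position 4 (value 15): max_ending_here = 15, max_so_far = 15
Position 5 (value 15): max_ending_here = 30, max_so_far = 30
Position 6 (value 5): max_ending_here = 35, max_so_far = 35
Position 7 (value 3): max_ending_here = 38, max_so_far = 38

Maximum subarray: [15, 15, 5, 3]
Maximum sum: 38

The maximum subarray is [15, 15, 5, 3] with sum 38. This subarray runs from index 4 to index 7.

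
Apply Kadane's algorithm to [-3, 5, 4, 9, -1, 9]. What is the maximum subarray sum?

Using Kadane's algorithm on [-3, 5, 4, 9, -1, 9]:

Scanning through the array:
Position 1 (value 5): max_ending_here = 5, max_so_far = 5
Position 2 (value 4): max_ending_here = 9, max_so_far = 9
Position 3 (value 9): max_ending_here = 18, max_so_far = 18
Position 4 (value -1): max_ending_here = 17, max_so_far = 18
Position 5 (value 9): max_ending_here = 26, max_so_far = 26

Maximum subarray: [5, 4, 9, -1, 9]
Maximum sum: 26

The maximum subarray is [5, 4, 9, -1, 9] with sum 26. This subarray runs from index 1 to index 5.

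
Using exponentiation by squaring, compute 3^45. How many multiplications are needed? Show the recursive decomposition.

Computing 3^45 by squaring (build up from 3^1; each line after the first costs one multiplication):

3^1 = 3
3^2 = (3^1)^2 = 3^2 = 9
3^4 = (3^2)^2 = 9^2 = 81
3^5 = 3 * 3^4 = 3 * 81 = 243
3^10 = (3^5)^2 = 243^2 = 59049
3^11 = 3 * 3^10 = 3 * 59049 = 177147
3^22 = (3^11)^2 = 177147^2 = 31381059609
3^44 = (3^22)^2 = 31381059609^2 = 984770902183611232881
3^45 = 3 * 3^44 = 3 * 984770902183611232881 = 2954312706550833698643

Result: 2954312706550833698643
Multiplications needed: 8 (8 lines after 3^1)

3^45 = 2954312706550833698643. Using exponentiation by squaring, this requires 8 multiplications. The key idea: if the exponent is even, square the half-power; if odd, multiply by the base once.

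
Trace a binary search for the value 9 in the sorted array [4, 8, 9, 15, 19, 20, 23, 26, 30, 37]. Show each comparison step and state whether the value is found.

Binary search for 9 in [4, 8, 9, 15, 19, 20, 23, 26, 30, 37]:

lo=0, hi=9, mid=4, arr[mid]=19 -> 19 > 9, search left half
lo=0, hi=3, mid=1, arr[mid]=8 -> 8 < 9, search right half
lo=2, hi=3, mid=2, arr[mid]=9 -> Found target at index 2!

Binary search finds 9 at index 2 after 3 comparisons. The search repeatedly halves the search space by comparing with the middle element.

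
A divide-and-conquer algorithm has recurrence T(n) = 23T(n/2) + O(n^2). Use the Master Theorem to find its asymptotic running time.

Master Theorem for T(n) = 23T(n/2) + O(n^2):

a = 23, b = 2, c = 2
log_b(a) = log_2(23) = 4.5236

Case 1: c = 2 < log_2(23) = 4.5236
T(n) = O(n^(log_2 23))

For T(n) = 23T(n/2) + O(n^2): log_2(23) = 4.5236. This is Case 1 of the Master Theorem (c < log_b(a), work dominated by leaves), giving O(n^(log_2 23)).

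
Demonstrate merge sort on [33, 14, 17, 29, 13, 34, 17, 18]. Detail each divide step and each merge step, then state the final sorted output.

Merge sort trace:

Split: [33, 14, 17, 29, 13, 34, 17, 18] -> [33, 14, 17, 29] and [13, 34, 17, 18]
  Split: [33, 14, 17, 29] -> [33, 14] and [17, 29]
    Split: [33, 14] -> [33] and [14]
    Merge: [33] + [14] -> [14, 33]
    Split: [17, 29] -> [17] and [29]
    Merge: [17] + [29] -> [17, 29]
  Merge: [14, 33] + [17, 29] -> [14, 17, 29, 33]
  Split: [13, 34, 17, 18] -> [13, 34] and [17, 18]
    Split: [13, 34] -> [13] and [34]
    Merge: [13] + [34] -> [13, 34]
    Split: [17, 18] -> [17] and [18]
    Merge: [17] + [18] -> [17, 18]
  Merge: [13, 34] + [17, 18] -> [13, 17, 18, 34]
Merge: [14, 17, 29, 33] + [13, 17, 18, 34] -> [13, 14, 17, 17, 18, 29, 33, 34]

Final sorted array: [13, 14, 17, 17, 18, 29, 33, 34]

The merge sort proceeds by recursively splitting the array and merging sorted halves.
After all merges, the sorted array is [13, 14, 17, 17, 18, 29, 33, 34].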